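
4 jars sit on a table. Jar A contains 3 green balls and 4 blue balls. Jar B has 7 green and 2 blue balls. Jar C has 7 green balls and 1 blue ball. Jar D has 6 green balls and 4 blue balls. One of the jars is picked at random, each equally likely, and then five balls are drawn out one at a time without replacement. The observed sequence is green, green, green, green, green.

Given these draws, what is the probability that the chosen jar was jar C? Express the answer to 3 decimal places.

0.663

The likelihood of the observed sequence under each hypothesis: P(data | jar A) = (3/7)(2/6)(1/5)(0/4) = 0; P(data | jar B) = (7/9)(6/8)(5/7)(4/6)(3/5) = 1/6; P(data | jar C) = (7/8)(6/7)(5/6)(4/5)(3/4) = 3/8; P(data | jar D) = (6/10)(5/9)(4/8)(3/7)(2/6) = 1/42.
Multiplying each by its prior: 1/4 · 0 = 0, 1/4 · 1/6 = 1/24, 1/4 · 3/8 = 3/32, 1/4 · 1/42 = 1/168; summing to 95/672.
So P(jar C | data) = (3/32) / (95/672) = 63/95.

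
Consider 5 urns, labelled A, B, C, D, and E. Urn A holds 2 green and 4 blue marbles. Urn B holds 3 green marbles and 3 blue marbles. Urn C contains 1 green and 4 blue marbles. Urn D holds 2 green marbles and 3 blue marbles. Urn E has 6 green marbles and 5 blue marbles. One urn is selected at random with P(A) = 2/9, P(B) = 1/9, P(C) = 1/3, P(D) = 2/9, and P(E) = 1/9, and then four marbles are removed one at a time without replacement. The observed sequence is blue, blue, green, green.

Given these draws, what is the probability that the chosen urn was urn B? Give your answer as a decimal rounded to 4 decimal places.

0.1964

For each hypothesis, P(data | H) works out to: P(data | urn A) = (4/6)(3/5)(2/4)(1/3) = 1/15; P(data | urn B) = (3/6)(2/5)(3/4)(2/3) = 1/10; P(data | urn C) = (4/5)(3/4)(1/3)(0/2) = 0; P(data | urn D) = (3/5)(2/4)(2/3)(1/2) = 1/10; P(data | urn E) = (5/11)(4/10)(6/9)(5/8) = 5/66.
Weighting by the prior gives 2/9 · 1/15 = 2/135, 1/9 · 1/10 = 1/90, 1/3 · 0 = 0, 2/9 · 1/10 = 1/45, 1/9 · 5/66 = 5/594; with total 28/495.
By Bayes' rule, P(urn B | data) = (1/90) / (28/495) = 11/56.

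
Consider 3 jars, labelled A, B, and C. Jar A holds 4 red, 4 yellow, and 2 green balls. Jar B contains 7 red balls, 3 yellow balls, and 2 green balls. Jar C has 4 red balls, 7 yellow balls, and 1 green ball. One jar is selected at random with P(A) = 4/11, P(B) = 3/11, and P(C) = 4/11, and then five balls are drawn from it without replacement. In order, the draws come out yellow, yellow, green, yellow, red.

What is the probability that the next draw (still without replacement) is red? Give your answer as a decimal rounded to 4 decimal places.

0.5152

Under each hypothesis, the probability of the observed sequence is: P(data | jar A) = (4/10)(3/9)(2/8)(2/7)(4/6) = 0.0063492; P(data | jar B) = (3/12)(2/11)(2/10)(1/9)(7/8) = 0.00088384; P(data | jar C) = (7/12)(6/11)(1/10)(5/9)(4/8) = 0.0088384.
Multiplying each by its prior: 4/11 · 0.0063492 = 0.0023088, 3/11 · 0.00088384 = 0.00024105, 4/11 · 0.0088384 = 0.003214; these sum to 0.0057638.
Dividing through by the total gives posterior P(jar A | data) = 0.40057, P(jar B | data) = 0.041821, P(jar C | data) = 0.55761.
Averaging over the posterior, P(red next | data) = (3/5)(0.40057) + (6/7)(0.041821) + (3/7)(0.55761) = 0.51516.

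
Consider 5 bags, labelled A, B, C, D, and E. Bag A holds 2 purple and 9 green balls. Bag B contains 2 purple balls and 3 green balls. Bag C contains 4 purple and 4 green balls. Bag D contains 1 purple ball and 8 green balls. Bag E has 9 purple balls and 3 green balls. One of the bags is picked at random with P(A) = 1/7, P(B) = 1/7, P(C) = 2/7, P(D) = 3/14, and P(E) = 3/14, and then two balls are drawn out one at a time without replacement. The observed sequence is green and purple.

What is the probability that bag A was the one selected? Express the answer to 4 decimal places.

For each hypothesis, P(data | H) works out to: P(data | bag A) = (9/11)(2/10) = 0.16364; P(data | bag B) = (3/5)(2/4) = 0.3; P(data | bag C) = (4/8)(4/7) = 0.28571; P(data | bag D) = (8/9)(1/8) = 0.11111; P(data | bag E) = (3/12)(9/11) = 0.20455.
The prior-weighted likelihoods are 1/7 · 0.16364 = 0.023377, 1/7 · 0.3 = 0.042857, 2/7 · 0.28571 = 0.081633, 3/14 · 0.11111 = 0.02381, 3/14 · 0.20455 = 0.043831; these sum to 0.21551.
So P(bag A | data) = (0.023377) / (0.21551) = 0.10847.

0.1085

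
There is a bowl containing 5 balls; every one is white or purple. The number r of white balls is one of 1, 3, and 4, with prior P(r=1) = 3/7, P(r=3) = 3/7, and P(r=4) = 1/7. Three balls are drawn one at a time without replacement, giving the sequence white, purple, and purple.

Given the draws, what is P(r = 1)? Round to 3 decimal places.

Under each hypothesis, the probability of the observed sequence is: P(data | r = 1) = (1/5)(4/4)(3/3) = 1/5; P(data | r = 3) = (3/5)(2/4)(1/3) = 1/10; P(data | r = 4) = (4/5)(1/4)(0/3) = 0.
Weighting by the prior gives 3/7 · 1/5 = 3/35, 3/7 · 1/10 = 3/70, 1/7 · 0 = 0; summing to 9/70.
So P(r = 1 | data) = (3/35) / (9/70) = 2/3.

0.667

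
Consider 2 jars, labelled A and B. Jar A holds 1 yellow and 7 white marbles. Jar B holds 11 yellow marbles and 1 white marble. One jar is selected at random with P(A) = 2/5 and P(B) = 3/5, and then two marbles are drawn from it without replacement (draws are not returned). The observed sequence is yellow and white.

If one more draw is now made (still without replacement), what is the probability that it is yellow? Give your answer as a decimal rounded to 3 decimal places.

Under each hypothesis, the probability of the observed sequence is: P(data | jar A) = (1/8)(7/7) = 1/8; P(data | jar B) = (11/12)(1/11) = 1/12.
The prior-weighted likelihoods are 2/5 · 1/8 = 1/20, 3/5 · 1/12 = 1/20; these sum to 1/10.
Normalising, the posterior is P(jar A | data) = 1/2, P(jar B | data) = 1/2.
So P(yellow next | data) = Σ P(yellow next | H) P(H | data) = (0)(1/2) + (1)(1/2) = 1/2.

0.500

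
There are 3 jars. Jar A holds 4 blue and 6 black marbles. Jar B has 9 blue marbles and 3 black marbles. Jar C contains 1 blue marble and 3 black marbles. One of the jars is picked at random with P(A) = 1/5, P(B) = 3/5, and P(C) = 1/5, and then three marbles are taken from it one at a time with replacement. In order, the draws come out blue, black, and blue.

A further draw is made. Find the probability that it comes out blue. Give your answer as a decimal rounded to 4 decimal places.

Compute the likelihood of the observed sequence for each case: P(data | jar A) = (4/10)(6/10)(4/10) = 0.096; P(data | jar B) = (9/12)(3/12)(9/12) = 0.14062; P(data | jar C) = (1/4)(3/4)(1/4) = 0.046875.
Weighting by the prior gives 1/5 · 0.096 = 0.0192, 3/5 · 0.14062 = 0.084375, 1/5 · 0.046875 = 0.009375; summing to 0.11295.
The posterior is then P(jar A | data) = 0.16999, P(jar B | data) = 0.74701, P(jar C | data) = 0.083001.
The predictive probability is P(blue next | data) = (2/5)(0.16999) + (3/4)(0.74701) + (1/4)(0.083001) = 0.649.

0.6490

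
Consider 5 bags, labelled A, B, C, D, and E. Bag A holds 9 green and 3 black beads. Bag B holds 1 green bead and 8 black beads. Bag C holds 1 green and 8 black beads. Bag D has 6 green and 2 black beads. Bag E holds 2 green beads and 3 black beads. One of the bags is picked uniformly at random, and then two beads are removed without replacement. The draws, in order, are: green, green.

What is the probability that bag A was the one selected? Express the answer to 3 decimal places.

The likelihood of the observed sequence under each hypothesis: P(data | bag A) = (9/12)(8/11) = 0.54545; P(data | bag B) = (1/9)(0/8) = 0; P(data | bag C) = (1/9)(0/8) = 0; P(data | bag D) = (6/8)(5/7) = 0.53571; P(data | bag E) = (2/5)(1/4) = 0.1.
Multiplying each by its prior: 1/5 · 0.54545 = 0.10909, 1/5 · 0 = 0, 1/5 · 0 = 0, 1/5 · 0.53571 = 0.10714, 1/5 · 0.1 = 0.02; these sum to 0.23623.
Hence P(bag A | data) = (0.10909) / (0.23623) = 0.46179.

0.462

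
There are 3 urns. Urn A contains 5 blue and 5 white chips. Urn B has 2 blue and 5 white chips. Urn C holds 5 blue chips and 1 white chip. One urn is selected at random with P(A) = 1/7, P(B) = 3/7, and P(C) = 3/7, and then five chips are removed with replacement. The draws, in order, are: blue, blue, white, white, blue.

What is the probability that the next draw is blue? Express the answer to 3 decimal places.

Compute the likelihood of the observed sequence for each case: P(data | urn A) = (5/10)(5/10)(5/10)(5/10)(5/10) = 0.03125; P(data | urn B) = (2/7)(2/7)(5/7)(5/7)(2/7) = 0.0119; P(data | urn C) = (5/6)(5/6)(1/6)(1/6)(5/6) = 0.016075.
The prior-weighted likelihoods are 1/7 · 0.03125 = 0.0044643, 3/7 · 0.0119 = 0.0050999, 3/7 · 0.016075 = 0.0068893; these sum to 0.016454.
Normalising, the posterior is P(urn A | data) = 0.27133, P(urn B | data) = 0.30996, P(urn C | data) = 0.41871.
The predictive probability is P(blue next | data) = (1/2)(0.27133) + (2/7)(0.30996) + (5/6)(0.41871) = 0.57315.

0.573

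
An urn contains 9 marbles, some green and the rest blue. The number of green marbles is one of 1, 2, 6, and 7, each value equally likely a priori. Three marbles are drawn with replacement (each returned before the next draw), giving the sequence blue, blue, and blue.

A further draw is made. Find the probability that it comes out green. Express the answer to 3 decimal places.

Under each hypothesis, the probability of the observed sequence is: P(data | r = 1) = (8/9)(8/9)(8/9) = 0.70233; P(data | r = 2) = (7/9)(7/9)(7/9) = 0.47051; P(data | r = 6) = (3/9)(3/9)(3/9) = 0.037037; P(data | r = 7) = (2/9)(2/9)(2/9) = 0.010974.
The prior-weighted likelihoods are 1/4 · 0.70233 = 0.17558, 1/4 · 0.47051 = 0.11763, 1/4 · 0.037037 = 0.0092593, 1/4 · 0.010974 = 0.0027435; with total 0.30521.
Normalising, the posterior is P(r = 1 | data) = 0.57528, P(r = 2 | data) = 0.38539, P(r = 6 | data) = 0.030337, P(r = 7 | data) = 0.0089888.
The predictive probability is P(green next | data) = (1/9)(0.57528) + (2/9)(0.38539) + (2/3)(0.030337) + (7/9)(0.0089888) = 0.17678.

0.177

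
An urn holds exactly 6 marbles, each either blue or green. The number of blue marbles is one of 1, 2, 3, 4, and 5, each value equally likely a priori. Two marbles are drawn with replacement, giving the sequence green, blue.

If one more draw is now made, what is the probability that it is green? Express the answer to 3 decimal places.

0.500

For each hypothesis, P(data | H) works out to: P(data | r = 1) = (5/6)(1/6) = 5/36; P(data | r = 2) = (4/6)(2/6) = 2/9; P(data | r = 3) = (3/6)(3/6) = 1/4; P(data | r = 4) = (2/6)(4/6) = 2/9; P(data | r = 5) = (1/6)(5/6) = 5/36.
Multiplying each by its prior: 1/5 · 5/36 = 1/36, 1/5 · 2/9 = 2/45, 1/5 · 1/4 = 1/20, 1/5 · 2/9 = 2/45, 1/5 · 5/36 = 1/36; these sum to 7/36.
Normalising, the posterior is P(r = 1 | data) = 1/7, P(r = 2 | data) = 8/35, P(r = 3 | data) = 9/35, P(r = 4 | data) = 8/35, P(r = 5 | data) = 1/7.
The predictive probability is P(green next | data) = (5/6)(1/7) + (2/3)(8/35) + (1/2)(9/35) + (1/3)(8/35) + (1/6)(1/7) = 1/2.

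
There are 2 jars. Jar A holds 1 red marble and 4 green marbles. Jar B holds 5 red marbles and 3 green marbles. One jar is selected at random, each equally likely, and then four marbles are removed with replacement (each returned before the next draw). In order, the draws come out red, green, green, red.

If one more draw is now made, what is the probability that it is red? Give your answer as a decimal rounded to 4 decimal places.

0.4899

For each hypothesis, P(data | H) works out to: P(data | jar A) = (1/5)(4/5)(4/5)(1/5) = 0.0256; P(data | jar B) = (5/8)(3/8)(3/8)(5/8) = 0.054932.
Weighting by the prior gives 1/2 · 0.0256 = 0.0128, 1/2 · 0.054932 = 0.027466; with total 0.040266.
The posterior is then P(jar A | data) = 0.31789, P(jar B | data) = 0.68211.
Averaging over the posterior, P(red next | data) = (1/5)(0.31789) + (5/8)(0.68211) = 0.4899.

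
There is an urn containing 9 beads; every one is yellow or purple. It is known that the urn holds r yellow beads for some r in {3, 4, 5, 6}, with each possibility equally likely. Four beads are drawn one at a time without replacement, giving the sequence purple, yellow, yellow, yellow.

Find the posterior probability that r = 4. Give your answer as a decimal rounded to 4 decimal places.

Compute the likelihood of the observed sequence for each case: P(data | r = 3) = (6/9)(3/8)(2/7)(1/6) = 1/84; P(data | r = 4) = (5/9)(4/8)(3/7)(2/6) = 5/126; P(data | r = 5) = (4/9)(5/8)(4/7)(3/6) = 5/63; P(data | r = 6) = (3/9)(6/8)(5/7)(4/6) = 5/42.
The prior-weighted likelihoods are 1/4 · 1/84 = 1/336, 1/4 · 5/126 = 5/504, 1/4 · 5/63 = 5/252, 1/4 · 5/42 = 5/168; summing to 1/16.
By Bayes' rule, P(r = 4 | data) = (5/504) / (1/16) = 10/63.

0.1587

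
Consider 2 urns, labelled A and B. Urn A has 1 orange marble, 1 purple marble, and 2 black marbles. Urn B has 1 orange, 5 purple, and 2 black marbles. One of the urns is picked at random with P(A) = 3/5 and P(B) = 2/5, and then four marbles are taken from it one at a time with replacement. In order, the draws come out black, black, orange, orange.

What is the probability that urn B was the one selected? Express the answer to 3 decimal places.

For each hypothesis, P(data | H) works out to: P(data | urn A) = (2/4)(2/4)(1/4)(1/4) = 0.015625; P(data | urn B) = (2/8)(2/8)(1/8)(1/8) = 0.00097656.
Weighting by the prior gives 3/5 · 0.015625 = 0.009375, 2/5 · 0.00097656 = 0.00039063; with total 0.0097656.
So P(urn B | data) = (0.00039063) / (0.0097656) = 0.04.

0.040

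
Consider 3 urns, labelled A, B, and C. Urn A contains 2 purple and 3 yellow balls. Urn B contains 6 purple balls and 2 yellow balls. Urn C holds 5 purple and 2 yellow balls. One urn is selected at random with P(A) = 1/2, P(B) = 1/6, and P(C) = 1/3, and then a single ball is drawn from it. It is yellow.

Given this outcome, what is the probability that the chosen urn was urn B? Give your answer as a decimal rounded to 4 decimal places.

For each hypothesis, P(data | H) works out to: P(data | urn A) = (3/5) = 3/5; P(data | urn B) = (2/8) = 1/4; P(data | urn C) = (2/7) = 2/7.
The prior-weighted likelihoods are 1/2 · 3/5 = 3/10, 1/6 · 1/4 = 1/24, 1/3 · 2/7 = 2/21; summing to 367/840.
Therefore the posterior P(urn B | data) = (1/24) / (367/840) = 35/367.

0.0954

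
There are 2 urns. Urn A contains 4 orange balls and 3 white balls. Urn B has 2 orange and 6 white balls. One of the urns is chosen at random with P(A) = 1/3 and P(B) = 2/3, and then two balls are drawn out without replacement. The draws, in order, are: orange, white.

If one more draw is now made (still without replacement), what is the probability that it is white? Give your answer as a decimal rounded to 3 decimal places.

0.660

For each hypothesis, P(data | H) works out to: P(data | urn A) = (4/7)(3/6) = 2/7; P(data | urn B) = (2/8)(6/7) = 3/14.
Multiplying each by its prior: 1/3 · 2/7 = 2/21, 2/3 · 3/14 = 1/7; these sum to 5/21.
The posterior is then P(urn A | data) = 2/5, P(urn B | data) = 3/5.
So P(white next | data) = Σ P(white next | H) P(H | data) = (2/5)(2/5) + (5/6)(3/5) = 33/50.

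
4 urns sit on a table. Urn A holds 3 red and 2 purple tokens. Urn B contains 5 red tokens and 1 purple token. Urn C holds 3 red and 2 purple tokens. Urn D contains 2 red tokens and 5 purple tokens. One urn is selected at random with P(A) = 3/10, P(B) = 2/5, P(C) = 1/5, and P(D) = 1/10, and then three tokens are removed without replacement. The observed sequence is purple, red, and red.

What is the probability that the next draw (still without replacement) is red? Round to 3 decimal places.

0.681

Compute the likelihood of the observed sequence for each case: P(data | urn A) = (2/5)(3/4)(2/3) = 1/5; P(data | urn B) = (1/6)(5/5)(4/4) = 1/6; P(data | urn C) = (2/5)(3/4)(2/3) = 1/5; P(data | urn D) = (5/7)(2/6)(1/5) = 1/21.
Multiplying each by its prior: 3/10 · 1/5 = 3/50, 2/5 · 1/6 = 1/15, 1/5 · 1/5 = 1/25, 1/10 · 1/21 = 1/210; with total 6/35.
Normalising, the posterior is P(urn A | data) = 7/20, P(urn B | data) = 7/18, P(urn C | data) = 7/30, P(urn D | data) = 1/36.
Averaging over the posterior, P(red next | data) = (1/2)(7/20) + (1)(7/18) + (1/2)(7/30) + (0)(1/36) = 49/72.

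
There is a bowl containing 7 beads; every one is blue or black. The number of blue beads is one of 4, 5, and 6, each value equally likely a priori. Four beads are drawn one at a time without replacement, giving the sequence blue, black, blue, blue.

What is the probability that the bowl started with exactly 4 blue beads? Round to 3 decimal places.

0.231

The likelihood of the observed sequence under each hypothesis: P(data | r = 4) = (4/7)(3/6)(3/5)(2/4) = 3/35; P(data | r = 5) = (5/7)(2/6)(4/5)(3/4) = 1/7; P(data | r = 6) = (6/7)(1/6)(5/5)(4/4) = 1/7.
The prior-weighted likelihoods are 1/3 · 3/35 = 1/35, 1/3 · 1/7 = 1/21, 1/3 · 1/7 = 1/21; with total 13/105.
Hence P(r = 4 | data) = (1/35) / (13/105) = 3/13.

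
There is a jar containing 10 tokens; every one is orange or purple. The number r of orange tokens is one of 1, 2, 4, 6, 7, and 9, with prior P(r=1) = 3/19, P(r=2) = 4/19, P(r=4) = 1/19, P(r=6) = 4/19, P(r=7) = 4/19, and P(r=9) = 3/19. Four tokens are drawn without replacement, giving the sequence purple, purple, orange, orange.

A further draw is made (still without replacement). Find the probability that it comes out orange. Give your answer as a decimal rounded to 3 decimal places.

0.590

Under each hypothesis, the probability of the observed sequence is: P(data | r = 1) = (9/10)(8/9)(1/8)(0/7) = 0; P(data | r = 2) = (8/10)(7/9)(2/8)(1/7) = 0.022222; P(data | r = 4) = (6/10)(5/9)(4/8)(3/7) = 0.071429; P(data | r = 6) = (4/10)(3/9)(6/8)(5/7) = 0.071429; P(data | r = 7) = (3/10)(2/9)(7/8)(6/7) = 0.05; P(data | r = 9) = (1/10)(0/9) = 0.
Multiplying each by its prior: 3/19 · 0 = 0, 4/19 · 0.022222 = 0.0046784, 1/19 · 0.071429 = 0.0037594, 4/19 · 0.071429 = 0.015038, 4/19 · 0.05 = 0.010526, 3/19 · 0 = 0; these sum to 0.034002.
Normalising, the posterior is P(r = 1 | data) = 0, P(r = 2 | data) = 0.13759, P(r = 4 | data) = 0.11057, P(r = 6 | data) = 0.44226, P(r = 7 | data) = 0.30958, P(r = 9 | data) = 0.
The predictive probability is P(orange next | data) = (0)(0.13759) + (1/3)(0.11057) + (2/3)(0.44226) + (5/6)(0.30958) = 0.58968.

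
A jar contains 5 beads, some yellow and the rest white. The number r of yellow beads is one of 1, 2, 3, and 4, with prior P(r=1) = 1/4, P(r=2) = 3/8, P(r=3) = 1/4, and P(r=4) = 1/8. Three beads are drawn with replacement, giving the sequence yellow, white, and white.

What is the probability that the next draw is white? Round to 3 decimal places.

0.600

Under each hypothesis, the probability of the observed sequence is: P(data | r = 1) = (1/5)(4/5)(4/5) = 16/125; P(data | r = 2) = (2/5)(3/5)(3/5) = 18/125; P(data | r = 3) = (3/5)(2/5)(2/5) = 12/125; P(data | r = 4) = (4/5)(1/5)(1/5) = 4/125.
Multiplying each by its prior: 1/4 · 16/125 = 4/125, 3/8 · 18/125 = 27/500, 1/4 · 12/125 = 3/125, 1/8 · 4/125 = 1/250; with total 57/500.
Dividing through by the total gives posterior P(r = 1 | data) = 16/57, P(r = 2 | data) = 9/19, P(r = 3 | data) = 4/19, P(r = 4 | data) = 2/57.
Averaging over the posterior, P(white next | data) = (4/5)(16/57) + (3/5)(9/19) + (2/5)(4/19) + (1/5)(2/57) = 3/5.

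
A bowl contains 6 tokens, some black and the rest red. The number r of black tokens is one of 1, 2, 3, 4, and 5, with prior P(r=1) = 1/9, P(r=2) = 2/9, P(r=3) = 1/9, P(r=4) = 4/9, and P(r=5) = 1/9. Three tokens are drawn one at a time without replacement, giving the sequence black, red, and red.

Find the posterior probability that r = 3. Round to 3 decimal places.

Under each hypothesis, the probability of the observed sequence is: P(data | r = 1) = (1/6)(5/5)(4/4) = 1/6; P(data | r = 2) = (2/6)(4/5)(3/4) = 1/5; P(data | r = 3) = (3/6)(3/5)(2/4) = 3/20; P(data | r = 4) = (4/6)(2/5)(1/4) = 1/15; P(data | r = 5) = (5/6)(1/5)(0/4) = 0.
Multiplying each by its prior: 1/9 · 1/6 = 1/54, 2/9 · 1/5 = 2/45, 1/9 · 3/20 = 1/60, 4/9 · 1/15 = 4/135, 1/9 · 0 = 0; summing to 59/540.
Hence P(r = 3 | data) = (1/60) / (59/540) = 9/59.

0.153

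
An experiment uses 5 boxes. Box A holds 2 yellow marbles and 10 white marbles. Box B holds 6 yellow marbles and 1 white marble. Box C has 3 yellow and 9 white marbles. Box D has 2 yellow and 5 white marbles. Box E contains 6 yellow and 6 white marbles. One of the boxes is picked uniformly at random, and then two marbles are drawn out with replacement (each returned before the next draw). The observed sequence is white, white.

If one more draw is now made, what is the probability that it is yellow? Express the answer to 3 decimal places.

The likelihood of the observed sequence under each hypothesis: P(data | box A) = (10/12)(10/12) = 0.69444; P(data | box B) = (1/7)(1/7) = 0.020408; P(data | box C) = (9/12)(9/12) = 0.5625; P(data | box D) = (5/7)(5/7) = 0.5102; P(data | box E) = (6/12)(6/12) = 0.25.
Weighting by the prior gives 1/5 · 0.69444 = 0.13889, 1/5 · 0.020408 = 0.0040816, 1/5 · 0.5625 = 0.1125, 1/5 · 0.5102 = 0.10204, 1/5 · 0.25 = 0.05; with total 0.40751.
Normalising, the posterior is P(box A | data) = 0.34082, P(box B | data) = 0.010016, P(box C | data) = 0.27607, P(box D | data) = 0.2504, P(box E | data) = 0.1227.
Averaging over the posterior, P(yellow next | data) = (1/6)(0.34082) + (6/7)(0.010016) + (1/4)(0.27607) + (2/7)(0.2504) + (1/2)(0.1227) = 0.2673.

0.267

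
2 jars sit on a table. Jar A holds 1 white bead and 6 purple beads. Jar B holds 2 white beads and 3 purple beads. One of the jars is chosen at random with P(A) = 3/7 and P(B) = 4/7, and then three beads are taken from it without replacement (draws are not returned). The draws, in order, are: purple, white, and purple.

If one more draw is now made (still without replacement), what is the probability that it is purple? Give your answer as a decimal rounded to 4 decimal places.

0.6744

Under each hypothesis, the probability of the observed sequence is: P(data | jar A) = (6/7)(1/6)(5/5) = 1/7; P(data | jar B) = (3/5)(2/4)(2/3) = 1/5.
Weighting by the prior gives 3/7 · 1/7 = 3/49, 4/7 · 1/5 = 4/35; these sum to 43/245.
Normalising, the posterior is P(jar A | data) = 15/43, P(jar B | data) = 28/43.
The predictive probability is P(purple next | data) = (1)(15/43) + (1/2)(28/43) = 29/43.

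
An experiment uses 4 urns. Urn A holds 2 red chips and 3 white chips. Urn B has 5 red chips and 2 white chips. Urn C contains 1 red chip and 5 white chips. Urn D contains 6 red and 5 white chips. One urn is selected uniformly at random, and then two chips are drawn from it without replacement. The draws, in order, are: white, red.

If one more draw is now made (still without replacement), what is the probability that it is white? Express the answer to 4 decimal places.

Under each hypothesis, the probability of the observed sequence is: P(data | urn A) = (3/5)(2/4) = 0.3; P(data | urn B) = (2/7)(5/6) = 0.2381; P(data | urn C) = (5/6)(1/5) = 0.16667; P(data | urn D) = (5/11)(6/10) = 0.27273.
Weighting by the prior gives 1/4 · 0.3 = 0.075, 1/4 · 0.2381 = 0.059524, 1/4 · 0.16667 = 0.041667, 1/4 · 0.27273 = 0.068182; with total 0.24437.
The posterior is then P(urn A | data) = 0.30691, P(urn B | data) = 0.24358, P(urn C | data) = 0.1705, P(urn D | data) = 0.27901.
Averaging over the posterior, P(white next | data) = (2/3)(0.30691) + (1/5)(0.24358) + (1)(0.1705) + (4/9)(0.27901) = 0.54783.

0.5478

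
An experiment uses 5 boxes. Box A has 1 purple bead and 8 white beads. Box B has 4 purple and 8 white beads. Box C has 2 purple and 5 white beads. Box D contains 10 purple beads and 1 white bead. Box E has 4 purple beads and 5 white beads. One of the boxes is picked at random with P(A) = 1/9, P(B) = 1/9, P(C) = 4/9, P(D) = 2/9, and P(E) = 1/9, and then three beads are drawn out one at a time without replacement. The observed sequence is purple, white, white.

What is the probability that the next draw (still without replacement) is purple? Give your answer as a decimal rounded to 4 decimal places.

0.2717

Compute the likelihood of the observed sequence for each case: P(data | box A) = (1/9)(8/8)(7/7) = 0.11111; P(data | box B) = (4/12)(8/11)(7/10) = 0.1697; P(data | box C) = (2/7)(5/6)(4/5) = 0.19048; P(data | box D) = (10/11)(1/10)(0/9) = 0; P(data | box E) = (4/9)(5/8)(4/7) = 0.15873.
Multiplying each by its prior: 1/9 · 0.11111 = 0.012346, 1/9 · 0.1697 = 0.018855, 4/9 · 0.19048 = 0.084656, 2/9 · 0 = 0, 1/9 · 0.15873 = 0.017637; with total 0.13349.
The posterior is then P(box A | data) = 0.092481, P(box B | data) = 0.14124, P(box C | data) = 0.63416, P(box D | data) = 0, P(box E | data) = 0.13212.
So P(purple next | data) = Σ P(purple next | H) P(H | data) = (0)(0.092481) + (1/3)(0.14124) + (1/4)(0.63416) + (1/2)(0.13212) = 0.27168.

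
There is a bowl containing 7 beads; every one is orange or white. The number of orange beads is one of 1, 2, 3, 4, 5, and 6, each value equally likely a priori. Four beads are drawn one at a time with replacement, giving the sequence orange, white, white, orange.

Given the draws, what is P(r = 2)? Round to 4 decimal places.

Compute the likelihood of the observed sequence for each case: P(data | r = 1) = (1/7)(6/7)(6/7)(1/7) = 0.014994; P(data | r = 2) = (2/7)(5/7)(5/7)(2/7) = 0.041649; P(data | r = 3) = (3/7)(4/7)(4/7)(3/7) = 0.059975; P(data | r = 4) = (4/7)(3/7)(3/7)(4/7) = 0.059975; P(data | r = 5) = (5/7)(2/7)(2/7)(5/7) = 0.041649; P(data | r = 6) = (6/7)(1/7)(1/7)(6/7) = 0.014994.
Multiplying each by its prior: 1/6 · 0.014994 = 0.002499, 1/6 · 0.041649 = 0.0069416, 1/6 · 0.059975 = 0.0099958, 1/6 · 0.059975 = 0.0099958, 1/6 · 0.041649 = 0.0069416, 1/6 · 0.014994 = 0.002499; summing to 0.038873.
Hence P(r = 2 | data) = (0.0069416) / (0.038873) = 0.17857.

0.1786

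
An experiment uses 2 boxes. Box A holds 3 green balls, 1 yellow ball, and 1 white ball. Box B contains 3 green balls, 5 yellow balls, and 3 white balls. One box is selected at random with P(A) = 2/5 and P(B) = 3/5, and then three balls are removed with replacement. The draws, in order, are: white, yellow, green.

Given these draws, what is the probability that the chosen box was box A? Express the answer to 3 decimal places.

0.321

The likelihood of the observed sequence under each hypothesis: P(data | box A) = (1/5)(1/5)(3/5) = 0.024; P(data | box B) = (3/11)(5/11)(3/11) = 0.033809.
Multiplying each by its prior: 2/5 · 0.024 = 0.0096, 3/5 · 0.033809 = 0.020285; with total 0.029885.
By Bayes' rule, P(box A | data) = (0.0096) / (0.029885) = 0.32123.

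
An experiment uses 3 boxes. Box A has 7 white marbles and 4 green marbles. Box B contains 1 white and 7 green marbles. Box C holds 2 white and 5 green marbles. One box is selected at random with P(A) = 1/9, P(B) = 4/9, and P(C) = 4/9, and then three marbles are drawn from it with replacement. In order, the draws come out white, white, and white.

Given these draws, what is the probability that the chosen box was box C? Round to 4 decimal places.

For each hypothesis, P(data | H) works out to: P(data | box A) = (7/11)(7/11)(7/11) = 0.2577; P(data | box B) = (1/8)(1/8)(1/8) = 0.0019531; P(data | box C) = (2/7)(2/7)(2/7) = 0.023324.
Multiplying each by its prior: 1/9 · 0.2577 = 0.028633, 4/9 · 0.0019531 = 0.00086806, 4/9 · 0.023324 = 0.010366; with total 0.039868.
So P(box C | data) = (0.010366) / (0.039868) = 0.26001.

0.2600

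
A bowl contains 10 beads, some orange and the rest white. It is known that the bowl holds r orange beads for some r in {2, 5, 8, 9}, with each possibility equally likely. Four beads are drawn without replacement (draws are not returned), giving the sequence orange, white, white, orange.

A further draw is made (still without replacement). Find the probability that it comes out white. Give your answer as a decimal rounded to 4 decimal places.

For each hypothesis, P(data | H) works out to: P(data | r = 2) = (2/10)(8/9)(7/8)(1/7) = 1/45; P(data | r = 5) = (5/10)(5/9)(4/8)(4/7) = 5/63; P(data | r = 8) = (8/10)(2/9)(1/8)(7/7) = 1/45; P(data | r = 9) = (9/10)(1/9)(0/8) = 0.
Multiplying each by its prior: 1/4 · 1/45 = 1/180, 1/4 · 5/63 = 5/252, 1/4 · 1/45 = 1/180, 1/4 · 0 = 0; these sum to 13/420.
Normalising, the posterior is P(r = 2 | data) = 7/39, P(r = 5 | data) = 25/39, P(r = 8 | data) = 7/39, P(r = 9 | data) = 0.
So P(white next | data) = Σ P(white next | H) P(H | data) = (1)(7/39) + (1/2)(25/39) + (0)(7/39) = 1/2.

0.5000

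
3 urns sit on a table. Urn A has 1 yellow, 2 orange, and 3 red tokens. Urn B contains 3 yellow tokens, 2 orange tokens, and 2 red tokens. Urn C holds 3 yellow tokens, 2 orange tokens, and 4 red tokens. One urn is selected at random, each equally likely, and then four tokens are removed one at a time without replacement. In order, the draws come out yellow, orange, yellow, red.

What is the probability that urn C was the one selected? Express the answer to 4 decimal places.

For each hypothesis, P(data | H) works out to: P(data | urn A) = (1/6)(2/5)(0/4) = 0; P(data | urn B) = (3/7)(2/6)(2/5)(2/4) = 1/35; P(data | urn C) = (3/9)(2/8)(2/7)(4/6) = 1/63.
Multiplying each by its prior: 1/3 · 0 = 0, 1/3 · 1/35 = 1/105, 1/3 · 1/63 = 1/189; with total 2/135.
Hence P(urn C | data) = (1/189) / (2/135) = 5/14.

0.3571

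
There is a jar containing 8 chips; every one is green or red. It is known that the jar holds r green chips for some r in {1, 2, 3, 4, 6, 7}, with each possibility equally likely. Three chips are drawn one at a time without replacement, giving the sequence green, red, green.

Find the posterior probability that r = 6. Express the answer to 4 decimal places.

Compute the likelihood of the observed sequence for each case: P(data | r = 1) = (1/8)(7/7)(0/6) = 0; P(data | r = 2) = (2/8)(6/7)(1/6) = 1/28; P(data | r = 3) = (3/8)(5/7)(2/6) = 5/56; P(data | r = 4) = (4/8)(4/7)(3/6) = 1/7; P(data | r = 6) = (6/8)(2/7)(5/6) = 5/28; P(data | r = 7) = (7/8)(1/7)(6/6) = 1/8.
Multiplying each by its prior: 1/6 · 0 = 0, 1/6 · 1/28 = 1/168, 1/6 · 5/56 = 5/336, 1/6 · 1/7 = 1/42, 1/6 · 5/28 = 5/168, 1/6 · 1/8 = 1/48; summing to 2/21.
Hence P(r = 6 | data) = (5/168) / (2/21) = 5/16.

0.3125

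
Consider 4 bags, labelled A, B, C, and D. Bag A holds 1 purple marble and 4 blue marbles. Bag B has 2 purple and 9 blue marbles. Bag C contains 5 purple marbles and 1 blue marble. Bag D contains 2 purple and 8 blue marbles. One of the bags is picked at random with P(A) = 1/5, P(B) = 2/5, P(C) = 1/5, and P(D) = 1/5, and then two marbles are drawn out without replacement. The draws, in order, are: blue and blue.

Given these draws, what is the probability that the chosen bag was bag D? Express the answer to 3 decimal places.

0.246

The likelihood of the observed sequence under each hypothesis: P(data | bag A) = (4/5)(3/4) = 0.6; P(data | bag B) = (9/11)(8/10) = 0.65455; P(data | bag C) = (1/6)(0/5) = 0; P(data | bag D) = (8/10)(7/9) = 0.62222.
Weighting by the prior gives 1/5 · 0.6 = 0.12, 2/5 · 0.65455 = 0.26182, 1/5 · 0 = 0, 1/5 · 0.62222 = 0.12444; with total 0.50626.
Therefore the posterior P(bag D | data) = (0.12444) / (0.50626) = 0.24581.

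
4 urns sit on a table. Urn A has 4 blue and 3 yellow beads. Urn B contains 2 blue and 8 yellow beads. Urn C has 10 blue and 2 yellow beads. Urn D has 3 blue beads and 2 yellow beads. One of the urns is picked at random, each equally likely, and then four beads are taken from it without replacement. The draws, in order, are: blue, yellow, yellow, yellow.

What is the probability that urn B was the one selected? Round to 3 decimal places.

0.824

For each hypothesis, P(data | H) works out to: P(data | urn A) = (4/7)(3/6)(2/5)(1/4) = 1/35; P(data | urn B) = (2/10)(8/9)(7/8)(6/7) = 2/15; P(data | urn C) = (10/12)(2/11)(1/10)(0/9) = 0; P(data | urn D) = (3/5)(2/4)(1/3)(0/2) = 0.
Weighting by the prior gives 1/4 · 1/35 = 1/140, 1/4 · 2/15 = 1/30, 1/4 · 0 = 0, 1/4 · 0 = 0; summing to 17/420.
Hence P(urn B | data) = (1/30) / (17/420) = 14/17.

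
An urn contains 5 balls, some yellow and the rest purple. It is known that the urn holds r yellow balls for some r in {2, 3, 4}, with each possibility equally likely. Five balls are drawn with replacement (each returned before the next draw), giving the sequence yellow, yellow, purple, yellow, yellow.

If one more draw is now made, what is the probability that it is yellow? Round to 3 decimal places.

For each hypothesis, P(data | H) works out to: P(data | r = 2) = (2/5)(2/5)(3/5)(2/5)(2/5) = 0.01536; P(data | r = 3) = (3/5)(3/5)(2/5)(3/5)(3/5) = 0.05184; P(data | r = 4) = (4/5)(4/5)(1/5)(4/5)(4/5) = 0.08192.
Multiplying each by its prior: 1/3 · 0.01536 = 0.00512, 1/3 · 0.05184 = 0.01728, 1/3 · 0.08192 = 0.027307; summing to 0.049707.
Dividing through by the total gives posterior P(r = 2 | data) = 0.103, P(r = 3 | data) = 0.34764, P(r = 4 | data) = 0.54936.
The predictive probability is P(yellow next | data) = (2/5)(0.103) + (3/5)(0.34764) + (4/5)(0.54936) = 0.68927.

0.689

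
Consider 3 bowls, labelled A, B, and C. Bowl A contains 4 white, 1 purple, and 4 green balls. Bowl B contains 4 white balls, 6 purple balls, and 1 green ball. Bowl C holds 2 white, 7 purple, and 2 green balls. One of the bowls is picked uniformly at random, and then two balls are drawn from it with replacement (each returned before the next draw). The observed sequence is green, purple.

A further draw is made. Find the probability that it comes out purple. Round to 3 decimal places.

0.495

The likelihood of the observed sequence under each hypothesis: P(data | bowl A) = (4/9)(1/9) = 0.049383; P(data | bowl B) = (1/11)(6/11) = 0.049587; P(data | bowl C) = (2/11)(7/11) = 0.1157.
Multiplying each by its prior: 1/3 · 0.049383 = 0.016461, 1/3 · 0.049587 = 0.016529, 1/3 · 0.1157 = 0.038567; summing to 0.071557.
The posterior is then P(bowl A | data) = 0.23004, P(bowl B | data) = 0.23099, P(bowl C | data) = 0.53897.
Averaging over the posterior, P(purple next | data) = (1/9)(0.23004) + (6/11)(0.23099) + (7/11)(0.53897) = 0.49454.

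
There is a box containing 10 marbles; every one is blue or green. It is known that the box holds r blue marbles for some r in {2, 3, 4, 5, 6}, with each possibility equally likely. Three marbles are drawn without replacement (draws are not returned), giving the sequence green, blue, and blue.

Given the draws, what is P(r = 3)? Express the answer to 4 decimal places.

The likelihood of the observed sequence under each hypothesis: P(data | r = 2) = (8/10)(2/9)(1/8) = 1/45; P(data | r = 3) = (7/10)(3/9)(2/8) = 7/120; P(data | r = 4) = (6/10)(4/9)(3/8) = 1/10; P(data | r = 5) = (5/10)(5/9)(4/8) = 5/36; P(data | r = 6) = (4/10)(6/9)(5/8) = 1/6.
The prior-weighted likelihoods are 1/5 · 1/45 = 1/225, 1/5 · 7/120 = 7/600, 1/5 · 1/10 = 1/50, 1/5 · 5/36 = 1/36, 1/5 · 1/6 = 1/30; with total 7/72.
So P(r = 3 | data) = (7/600) / (7/72) = 3/25.

0.1200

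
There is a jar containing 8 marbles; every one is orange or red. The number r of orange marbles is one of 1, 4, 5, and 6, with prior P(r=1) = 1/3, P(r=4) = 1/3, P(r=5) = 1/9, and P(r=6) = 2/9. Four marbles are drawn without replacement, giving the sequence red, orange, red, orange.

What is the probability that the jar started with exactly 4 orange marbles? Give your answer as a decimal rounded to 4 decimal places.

0.6429

Under each hypothesis, the probability of the observed sequence is: P(data | r = 1) = (7/8)(1/7)(6/6)(0/5) = 0; P(data | r = 4) = (4/8)(4/7)(3/6)(3/5) = 3/35; P(data | r = 5) = (3/8)(5/7)(2/6)(4/5) = 1/14; P(data | r = 6) = (2/8)(6/7)(1/6)(5/5) = 1/28.
The prior-weighted likelihoods are 1/3 · 0 = 0, 1/3 · 3/35 = 1/35, 1/9 · 1/14 = 1/126, 2/9 · 1/28 = 1/126; with total 2/45.
By Bayes' rule, P(r = 4 | data) = (1/35) / (2/45) = 9/14.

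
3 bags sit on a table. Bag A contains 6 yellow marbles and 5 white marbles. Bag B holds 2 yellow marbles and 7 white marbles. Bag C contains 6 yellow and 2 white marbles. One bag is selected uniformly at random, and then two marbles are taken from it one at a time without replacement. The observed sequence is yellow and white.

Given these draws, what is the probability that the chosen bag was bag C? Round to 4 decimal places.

0.3145

For each hypothesis, P(data | H) works out to: P(data | bag A) = (6/11)(5/10) = 0.27273; P(data | bag B) = (2/9)(7/8) = 0.19444; P(data | bag C) = (6/8)(2/7) = 0.21429.
The prior-weighted likelihoods are 1/3 · 0.27273 = 0.090909, 1/3 · 0.19444 = 0.064815, 1/3 · 0.21429 = 0.071429; with total 0.22715.
So P(bag C | data) = (0.071429) / (0.22715) = 0.31445.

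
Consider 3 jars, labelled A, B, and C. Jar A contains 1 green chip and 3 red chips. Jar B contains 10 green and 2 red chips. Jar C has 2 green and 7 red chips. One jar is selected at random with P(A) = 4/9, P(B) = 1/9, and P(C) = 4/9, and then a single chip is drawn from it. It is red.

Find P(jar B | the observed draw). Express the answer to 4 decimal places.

Under each hypothesis, the probability of this draw is: P(data | jar A) = (3/4) = 3/4; P(data | jar B) = (2/12) = 1/6; P(data | jar C) = (7/9) = 7/9.
The prior-weighted likelihoods are 4/9 · 3/4 = 1/3, 1/9 · 1/6 = 1/54, 4/9 · 7/9 = 28/81; with total 113/162.
Therefore the posterior P(jar B | data) = (1/54) / (113/162) = 3/113.

0.0265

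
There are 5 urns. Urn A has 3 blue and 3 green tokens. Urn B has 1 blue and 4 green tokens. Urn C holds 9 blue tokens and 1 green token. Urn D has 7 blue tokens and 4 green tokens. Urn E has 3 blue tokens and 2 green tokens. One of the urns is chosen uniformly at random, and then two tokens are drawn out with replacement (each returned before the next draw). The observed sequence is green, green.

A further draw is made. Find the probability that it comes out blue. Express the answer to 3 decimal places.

0.371

The likelihood of the observed sequence under each hypothesis: P(data | urn A) = (3/6)(3/6) = 0.25; P(data | urn B) = (4/5)(4/5) = 0.64; P(data | urn C) = (1/10)(1/10) = 0.01; P(data | urn D) = (4/11)(4/11) = 0.13223; P(data | urn E) = (2/5)(2/5) = 0.16.
Weighting by the prior gives 1/5 · 0.25 = 0.05, 1/5 · 0.64 = 0.128, 1/5 · 0.01 = 0.002, 1/5 · 0.13223 = 0.026446, 1/5 · 0.16 = 0.032; summing to 0.23845.
The posterior is then P(urn A | data) = 0.20969, P(urn B | data) = 0.53681, P(urn C | data) = 0.0083876, P(urn D | data) = 0.11091, P(urn E | data) = 0.1342.
So P(blue next | data) = Σ P(blue next | H) P(H | data) = (1/2)(0.20969) + (1/5)(0.53681) + (9/10)(0.0083876) + (7/11)(0.11091) + (3/5)(0.1342) = 0.37086.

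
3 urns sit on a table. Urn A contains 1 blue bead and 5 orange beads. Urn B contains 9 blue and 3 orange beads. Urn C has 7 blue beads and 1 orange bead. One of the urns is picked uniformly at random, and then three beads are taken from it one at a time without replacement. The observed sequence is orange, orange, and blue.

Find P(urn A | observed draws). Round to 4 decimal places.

0.8029

The likelihood of the observed sequence under each hypothesis: P(data | urn A) = (5/6)(4/5)(1/4) = 0.16667; P(data | urn B) = (3/12)(2/11)(9/10) = 0.040909; P(data | urn C) = (1/8)(0/7) = 0.
Weighting by the prior gives 1/3 · 0.16667 = 0.055556, 1/3 · 0.040909 = 0.013636, 1/3 · 0 = 0; these sum to 0.069192.
So P(urn A | data) = (0.055556) / (0.069192) = 0.80292.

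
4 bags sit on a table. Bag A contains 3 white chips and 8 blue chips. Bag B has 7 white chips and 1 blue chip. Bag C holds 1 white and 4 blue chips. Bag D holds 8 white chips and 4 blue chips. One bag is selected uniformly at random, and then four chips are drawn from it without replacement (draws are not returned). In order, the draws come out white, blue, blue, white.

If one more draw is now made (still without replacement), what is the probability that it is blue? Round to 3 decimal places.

0.510

Compute the likelihood of the observed sequence for each case: P(data | bag A) = (3/11)(8/10)(7/9)(2/8) = 0.042424; P(data | bag B) = (7/8)(1/7)(0/6) = 0; P(data | bag C) = (1/5)(4/4)(3/3)(0/2) = 0; P(data | bag D) = (8/12)(4/11)(3/10)(7/9) = 0.056566.
Multiplying each by its prior: 1/4 · 0.042424 = 0.010606, 1/4 · 0 = 0, 1/4 · 0 = 0, 1/4 · 0.056566 = 0.014141; with total 0.024747.
The posterior is then P(bag A | data) = 0.42857, P(bag B | data) = 0, P(bag C | data) = 0, P(bag D | data) = 0.57143.
Averaging over the posterior, P(blue next | data) = (6/7)(0.42857) + (1/4)(0.57143) = 0.5102.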